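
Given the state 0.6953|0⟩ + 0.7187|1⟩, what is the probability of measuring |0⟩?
0.4834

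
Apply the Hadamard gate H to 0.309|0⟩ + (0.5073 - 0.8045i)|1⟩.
(0.5772 - 0.5689i)|0⟩ + (-0.1402 + 0.5689i)|1⟩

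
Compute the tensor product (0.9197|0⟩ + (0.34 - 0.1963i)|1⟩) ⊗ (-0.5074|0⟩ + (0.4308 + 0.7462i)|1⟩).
-0.4667|00⟩ + (0.3962 + 0.6863i)|01⟩ + (-0.1725 + 0.0996i)|10⟩ + (0.293 + 0.1691i)|11⟩

amp(|b₁b₂…⟩) = product of the factor amplitudes for bits b₁, b₂, …; only kets whose every factor amplitude is nonzero survive.
|00⟩: (0.9197)(-0.5074) = -0.4667
|01⟩: (0.9197)(0.4308 + 0.7462i) = (0.3962 + 0.6863i)
|10⟩: (0.34 - 0.1963i)(-0.5074) = (-0.1725 + 0.0996i)
|11⟩: (0.34 - 0.1963i)(0.4308 + 0.7462i) = (0.293 + 0.1691i)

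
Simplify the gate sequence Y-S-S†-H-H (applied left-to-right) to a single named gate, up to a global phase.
Y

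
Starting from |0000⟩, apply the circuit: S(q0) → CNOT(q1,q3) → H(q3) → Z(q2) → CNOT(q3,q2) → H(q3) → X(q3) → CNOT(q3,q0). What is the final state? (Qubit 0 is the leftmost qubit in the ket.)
1/2|0000⟩ - 1/2|0010⟩ + 1/2|1001⟩ + 1/2|1011⟩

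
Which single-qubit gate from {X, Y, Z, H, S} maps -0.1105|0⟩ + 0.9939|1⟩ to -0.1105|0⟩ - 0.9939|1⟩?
Z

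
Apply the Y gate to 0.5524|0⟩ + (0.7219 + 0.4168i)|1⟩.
(0.4168 - 0.7219i)|0⟩ + 0.5524i|1⟩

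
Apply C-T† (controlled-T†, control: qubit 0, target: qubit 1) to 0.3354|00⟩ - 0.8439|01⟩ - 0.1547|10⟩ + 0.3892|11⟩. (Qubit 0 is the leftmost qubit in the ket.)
0.3354|00⟩ - 0.8439|01⟩ - 0.1547|10⟩ + (0.2752 - 0.2752i)|11⟩

C-T† leaves the control-|0⟩ kets |00⟩, |01⟩ unchanged and applies T† to qubit 1 on the control-|1⟩ pair (|10⟩, |11⟩).
T† = [[1, 0], [0, (1/√2 - (1/√2)i)]].
With a = amp(|10⟩) = -0.1547 and b = amp(|11⟩) = 0.3892:
new amp(|10⟩) = (1)·a = -0.1547
new amp(|11⟩) = (1/√2 - (1/√2)i)·b = (0.2752 - 0.2752i)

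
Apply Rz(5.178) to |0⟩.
(-0.8512 - 0.5249i)|0⟩

Rz(5.178) = [[e^(−iθ/2), 0], [0, e^(iθ/2)]] with e^(±iθ/2) = cos(θ/2) ± i·sin(θ/2); θ = 5.178, cos(θ/2) ≈ -0.851167, sin(θ/2) ≈ 0.524896.
With a = amp(|0⟩) = 1 and b = amp(|1⟩) = 0:
new amp(|0⟩) = (-0.851167 - 0.524896i)·a = (-0.8512 - 0.5249i)
new amp(|1⟩) = (-0.851167 + 0.524896i)·b = 0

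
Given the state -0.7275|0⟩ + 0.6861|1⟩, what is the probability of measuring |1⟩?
0.4707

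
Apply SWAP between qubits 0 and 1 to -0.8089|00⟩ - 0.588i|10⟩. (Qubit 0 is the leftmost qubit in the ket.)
-0.8089|00⟩ - 0.588i|01⟩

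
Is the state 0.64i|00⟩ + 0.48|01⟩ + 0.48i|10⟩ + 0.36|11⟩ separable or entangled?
Separable

Writing the state as a|00⟩ + b|01⟩ + c|10⟩ + d|11⟩, it is a product state iff ad − bc = 0.
Here (a, b, c, d) = (0.64i, 0.48, 0.48i, 0.36): ad − bc = (0.64i)(0.36) − (0.48)(0.48i) = 0, so the state is separable.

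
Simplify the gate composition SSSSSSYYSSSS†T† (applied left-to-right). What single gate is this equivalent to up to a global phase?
T†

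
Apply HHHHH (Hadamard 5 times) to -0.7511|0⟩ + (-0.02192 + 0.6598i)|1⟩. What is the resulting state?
(-0.5466 + 0.4665i)|0⟩ + (-0.5156 - 0.4665i)|1⟩

H² = I, so H^5 = H: a single Hadamard. With (a, b) = (-0.7511, (-0.02192 + 0.6598i)), H gives ((a + b)/√2, (a − b)/√2) = ((-0.5466 + 0.4665i), (-0.5156 - 0.4665i)).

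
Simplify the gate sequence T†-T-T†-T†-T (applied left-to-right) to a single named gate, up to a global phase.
T†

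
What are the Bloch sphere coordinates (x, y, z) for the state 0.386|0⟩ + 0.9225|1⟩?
(0.7122, 0, -0.702)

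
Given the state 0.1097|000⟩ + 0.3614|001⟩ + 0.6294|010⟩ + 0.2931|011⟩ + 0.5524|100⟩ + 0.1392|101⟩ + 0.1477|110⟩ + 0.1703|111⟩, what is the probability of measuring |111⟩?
0.029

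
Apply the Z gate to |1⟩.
-|1⟩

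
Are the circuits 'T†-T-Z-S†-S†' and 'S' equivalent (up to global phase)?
No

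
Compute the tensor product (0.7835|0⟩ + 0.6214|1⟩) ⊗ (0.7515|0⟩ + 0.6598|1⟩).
0.5888|00⟩ + 0.517|01⟩ + 0.467|10⟩ + 0.41|11⟩

amp(|b₁b₂…⟩) = product of the factor amplitudes for bits b₁, b₂, …; only kets whose every factor amplitude is nonzero survive.
|00⟩: (0.7835)(0.7515) = 0.5888
|01⟩: (0.7835)(0.6598) = 0.517
|10⟩: (0.6214)(0.7515) = 0.467
|11⟩: (0.6214)(0.6598) = 0.41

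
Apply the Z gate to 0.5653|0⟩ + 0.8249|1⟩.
0.5653|0⟩ - 0.8249|1⟩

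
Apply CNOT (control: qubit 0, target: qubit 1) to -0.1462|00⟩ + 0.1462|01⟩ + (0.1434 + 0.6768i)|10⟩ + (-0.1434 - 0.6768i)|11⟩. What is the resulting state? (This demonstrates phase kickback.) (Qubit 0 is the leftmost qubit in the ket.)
-0.1462|00⟩ + 0.1462|01⟩ + (-0.1434 - 0.6768i)|10⟩ + (0.1434 + 0.6768i)|11⟩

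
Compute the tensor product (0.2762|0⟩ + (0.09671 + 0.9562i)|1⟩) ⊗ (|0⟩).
0.2762|00⟩ + (0.09671 + 0.9562i)|10⟩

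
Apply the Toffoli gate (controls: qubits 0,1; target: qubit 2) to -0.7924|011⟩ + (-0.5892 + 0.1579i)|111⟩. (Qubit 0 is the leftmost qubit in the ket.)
-0.7924|011⟩ + (-0.5892 + 0.1579i)|110⟩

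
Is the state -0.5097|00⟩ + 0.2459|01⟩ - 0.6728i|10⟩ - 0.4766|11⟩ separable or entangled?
Entangled

Writing the state as a|00⟩ + b|01⟩ + c|10⟩ + d|11⟩, it is a product state iff ad − bc = 0.
Here (a, b, c, d) = (-0.5097, 0.2459, -0.6728i, -0.4766): ad − bc = (-0.5097)(-0.4766) − (0.2459)(-0.6728i) = (0.2429 + 0.1654i) ≠ 0, so the state is entangled.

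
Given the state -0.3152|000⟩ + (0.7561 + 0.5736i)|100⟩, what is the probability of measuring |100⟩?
0.9007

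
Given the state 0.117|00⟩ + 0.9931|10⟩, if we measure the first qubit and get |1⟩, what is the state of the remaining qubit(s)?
|0⟩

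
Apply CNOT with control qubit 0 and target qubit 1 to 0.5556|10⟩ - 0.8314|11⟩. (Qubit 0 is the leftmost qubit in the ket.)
-0.8314|10⟩ + 0.5556|11⟩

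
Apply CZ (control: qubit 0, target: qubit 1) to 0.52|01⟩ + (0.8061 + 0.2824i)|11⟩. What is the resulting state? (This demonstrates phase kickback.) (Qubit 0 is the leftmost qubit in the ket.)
0.52|01⟩ + (-0.8061 - 0.2824i)|11⟩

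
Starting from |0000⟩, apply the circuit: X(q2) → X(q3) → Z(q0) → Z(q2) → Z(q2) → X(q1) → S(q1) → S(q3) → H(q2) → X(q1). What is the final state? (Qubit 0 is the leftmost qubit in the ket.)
-1/√2|0001⟩ + 1/√2|0011⟩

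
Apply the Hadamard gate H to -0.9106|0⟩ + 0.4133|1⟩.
-0.3516|0⟩ - 0.9361|1⟩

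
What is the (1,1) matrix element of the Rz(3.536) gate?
(-0.1959 + 0.9806i)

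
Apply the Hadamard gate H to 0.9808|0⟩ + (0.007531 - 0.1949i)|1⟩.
(0.6989 - 0.1378i)|0⟩ + (0.6882 + 0.1378i)|1⟩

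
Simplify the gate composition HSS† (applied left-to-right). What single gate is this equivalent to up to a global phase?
H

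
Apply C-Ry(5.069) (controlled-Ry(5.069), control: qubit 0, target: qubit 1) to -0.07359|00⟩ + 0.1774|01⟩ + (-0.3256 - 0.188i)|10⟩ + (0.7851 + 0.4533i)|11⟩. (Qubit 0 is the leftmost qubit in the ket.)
-0.07359|00⟩ + 0.1774|01⟩ + (-0.1805 - 0.1042i)|10⟩ + (-0.8306 - 0.4796i)|11⟩

C-Ry(5.069) leaves the control-|0⟩ kets |00⟩, |01⟩ unchanged and applies Ry(5.069) to qubit 1 on the control-|1⟩ pair (|10⟩, |11⟩).
Ry(5.069) = [[cos(θ/2), −sin(θ/2)], [sin(θ/2), cos(θ/2)]]; θ = 5.069, cos(θ/2) ≈ -0.82131, sin(θ/2) ≈ 0.570482.
With a = amp(|10⟩) = (-0.3256 - 0.188i) and b = amp(|11⟩) = (0.7851 + 0.4533i):
new amp(|10⟩) = (-0.82131)·a + (-0.570482)·b = (-0.1805 - 0.1042i)
new amp(|11⟩) = (0.570482)·a + (-0.82131)·b = (-0.8306 - 0.4796i)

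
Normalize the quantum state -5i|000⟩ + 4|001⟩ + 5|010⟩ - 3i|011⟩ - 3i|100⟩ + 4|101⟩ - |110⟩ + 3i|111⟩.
-0.4767i|000⟩ + 0.3814|001⟩ + 0.4767|010⟩ - 0.286i|011⟩ - 0.286i|100⟩ + 0.3814|101⟩ - 0.09535|110⟩ + 0.286i|111⟩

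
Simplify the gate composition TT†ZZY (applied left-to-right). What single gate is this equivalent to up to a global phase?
Y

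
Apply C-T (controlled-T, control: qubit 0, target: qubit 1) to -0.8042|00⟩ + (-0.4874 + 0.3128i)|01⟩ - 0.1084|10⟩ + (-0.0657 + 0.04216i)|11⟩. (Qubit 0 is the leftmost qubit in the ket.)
-0.8042|00⟩ + (-0.4874 + 0.3128i)|01⟩ - 0.1084|10⟩ + (-0.07627 - 0.01665i)|11⟩

C-T leaves the control-|0⟩ kets |00⟩, |01⟩ unchanged and applies T to qubit 1 on the control-|1⟩ pair (|10⟩, |11⟩).
T = [[1, 0], [0, (1/√2 + (1/√2)i)]].
With a = amp(|10⟩) = -0.1084 and b = amp(|11⟩) = (-0.0657 + 0.04216i):
new amp(|10⟩) = (1)·a = -0.1084
new amp(|11⟩) = (1/√2 + (1/√2)i)·b = (-0.07627 - 0.01665i)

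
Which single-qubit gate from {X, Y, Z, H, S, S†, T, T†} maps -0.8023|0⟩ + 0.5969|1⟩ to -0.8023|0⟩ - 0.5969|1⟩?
Z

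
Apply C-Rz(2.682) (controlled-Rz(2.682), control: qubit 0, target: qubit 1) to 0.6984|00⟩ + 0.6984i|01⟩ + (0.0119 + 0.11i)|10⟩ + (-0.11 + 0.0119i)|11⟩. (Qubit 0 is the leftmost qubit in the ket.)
0.6984|00⟩ + 0.6984i|01⟩ + (0.1098 + 0.01347i)|10⟩ + (-0.03664 - 0.1044i)|11⟩

C-Rz(2.682) leaves the control-|0⟩ kets |00⟩, |01⟩ unchanged and applies Rz(2.682) to qubit 1 on the control-|1⟩ pair (|10⟩, |11⟩).
Rz(2.682) = [[e^(−iθ/2), 0], [0, e^(iθ/2)]] with e^(±iθ/2) = cos(θ/2) ± i·sin(θ/2); θ = 2.682, cos(θ/2) ≈ 0.227779, sin(θ/2) ≈ 0.973713.
With a = amp(|10⟩) = (0.0119 + 0.11i) and b = amp(|11⟩) = (-0.11 + 0.0119i):
new amp(|10⟩) = (0.227779 - 0.973713i)·a = (0.1098 + 0.01347i)
new amp(|11⟩) = (0.227779 + 0.973713i)·b = (-0.03664 - 0.1044i)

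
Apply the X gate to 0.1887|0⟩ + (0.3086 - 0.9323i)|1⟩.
(0.3086 - 0.9323i)|0⟩ + 0.1887|1⟩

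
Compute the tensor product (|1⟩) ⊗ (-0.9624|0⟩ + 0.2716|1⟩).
-0.9624|10⟩ + 0.2716|11⟩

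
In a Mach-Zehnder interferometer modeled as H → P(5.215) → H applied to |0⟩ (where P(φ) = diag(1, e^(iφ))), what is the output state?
(0.7409 - 0.4382i)|0⟩ + (0.2591 + 0.4382i)|1⟩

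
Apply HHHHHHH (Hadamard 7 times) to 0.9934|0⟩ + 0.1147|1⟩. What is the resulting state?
0.7835|0⟩ + 0.6213|1⟩

H² = I, so H^7 = H: a single Hadamard. With (a, b) = (0.9934, 0.1147), H gives ((a + b)/√2, (a − b)/√2) = (0.7835, 0.6213).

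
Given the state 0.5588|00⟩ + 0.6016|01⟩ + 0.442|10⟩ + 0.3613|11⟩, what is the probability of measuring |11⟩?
0.1305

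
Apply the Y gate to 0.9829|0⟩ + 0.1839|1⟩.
-0.1839i|0⟩ + 0.9829i|1⟩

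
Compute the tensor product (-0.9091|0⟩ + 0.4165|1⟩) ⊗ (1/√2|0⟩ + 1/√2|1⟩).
-0.6428|00⟩ - 0.6428|01⟩ + 0.2945|10⟩ + 0.2945|11⟩

amp(|b₁b₂…⟩) = product of the factor amplitudes for bits b₁, b₂, …; only kets whose every factor amplitude is nonzero survive.
|00⟩: (-0.9091)(1/√2) = -0.6428
|01⟩: (-0.9091)(1/√2) = -0.6428
|10⟩: (0.4165)(1/√2) = 0.2945
|11⟩: (0.4165)(1/√2) = 0.2945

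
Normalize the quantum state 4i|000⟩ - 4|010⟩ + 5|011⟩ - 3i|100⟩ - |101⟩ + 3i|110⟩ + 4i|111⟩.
0.417i|000⟩ - 0.417|010⟩ + 0.5213|011⟩ - 0.3128i|100⟩ - 0.1043|101⟩ + 0.3128i|110⟩ + 0.417i|111⟩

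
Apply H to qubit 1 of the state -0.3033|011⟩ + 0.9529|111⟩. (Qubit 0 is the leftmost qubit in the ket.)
-0.2145|001⟩ + 0.2145|011⟩ + 0.6738|101⟩ - 0.6738|111⟩

H on qubit 1 mixes each pair of kets that differ only in qubit 1: amplitudes (a, b) of (|…0…⟩, |…1…⟩) become ((a + b)/√2, (a − b)/√2). Kets absent from the input have amplitude 0.
(|001⟩, |011⟩): (a, b) = (0, -0.3033) → (-0.2145, 0.2145)
(|101⟩, |111⟩): (a, b) = (0, 0.9529) → (0.6738, -0.6738)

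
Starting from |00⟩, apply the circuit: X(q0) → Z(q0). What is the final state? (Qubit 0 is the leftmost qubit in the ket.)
-|10⟩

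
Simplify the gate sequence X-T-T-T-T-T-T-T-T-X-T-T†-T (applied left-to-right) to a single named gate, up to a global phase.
T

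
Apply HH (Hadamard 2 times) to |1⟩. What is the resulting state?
|1⟩

H² = I, so an even number of Hadamards cancels: H^2 = I and the state is unchanged.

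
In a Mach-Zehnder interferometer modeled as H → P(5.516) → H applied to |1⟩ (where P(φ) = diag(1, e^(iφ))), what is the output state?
(0.1401 + 0.3471i)|0⟩ + (0.8599 - 0.3471i)|1⟩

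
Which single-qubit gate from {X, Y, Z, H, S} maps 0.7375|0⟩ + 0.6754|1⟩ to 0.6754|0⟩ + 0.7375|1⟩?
X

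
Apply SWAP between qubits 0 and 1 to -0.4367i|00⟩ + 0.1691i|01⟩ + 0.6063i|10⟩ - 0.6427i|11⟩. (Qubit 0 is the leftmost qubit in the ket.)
-0.4367i|00⟩ + 0.6063i|01⟩ + 0.1691i|10⟩ - 0.6427i|11⟩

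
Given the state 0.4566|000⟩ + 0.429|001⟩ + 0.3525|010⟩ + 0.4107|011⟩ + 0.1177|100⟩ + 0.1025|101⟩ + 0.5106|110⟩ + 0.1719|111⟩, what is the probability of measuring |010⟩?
0.1243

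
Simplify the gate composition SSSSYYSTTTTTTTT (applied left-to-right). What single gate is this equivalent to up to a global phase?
S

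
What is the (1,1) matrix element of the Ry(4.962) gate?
-0.7896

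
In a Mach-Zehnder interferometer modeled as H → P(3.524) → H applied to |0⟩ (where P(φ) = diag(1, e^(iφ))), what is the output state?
(0.03612 - 0.1866i)|0⟩ + (0.9639 + 0.1866i)|1⟩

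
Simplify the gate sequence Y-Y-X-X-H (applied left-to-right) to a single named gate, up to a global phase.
H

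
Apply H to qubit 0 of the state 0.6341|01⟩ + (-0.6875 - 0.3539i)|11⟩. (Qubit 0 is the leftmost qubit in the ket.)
(-0.03776 - 0.2502i)|01⟩ + (0.9345 + 0.2502i)|11⟩

H on qubit 0 mixes each pair of kets that differ only in qubit 0: amplitudes (a, b) of (|…0…⟩, |…1…⟩) become ((a + b)/√2, (a − b)/√2). Kets absent from the input have amplitude 0.
(|01⟩, |11⟩): (a, b) = (0.6341, (-0.6875 - 0.3539i)) → ((-0.03776 - 0.2502i), (0.9345 + 0.2502i))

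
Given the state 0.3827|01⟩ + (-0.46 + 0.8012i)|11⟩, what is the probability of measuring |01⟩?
0.1465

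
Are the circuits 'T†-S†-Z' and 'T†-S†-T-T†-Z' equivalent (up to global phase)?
Yes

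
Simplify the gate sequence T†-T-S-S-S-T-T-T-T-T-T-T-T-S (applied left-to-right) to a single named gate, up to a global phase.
I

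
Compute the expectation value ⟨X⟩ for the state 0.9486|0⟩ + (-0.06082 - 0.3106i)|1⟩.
-0.1154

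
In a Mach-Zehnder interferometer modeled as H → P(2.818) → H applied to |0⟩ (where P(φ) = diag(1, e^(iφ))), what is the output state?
(0.02595 + 0.159i)|0⟩ + (0.974 - 0.159i)|1⟩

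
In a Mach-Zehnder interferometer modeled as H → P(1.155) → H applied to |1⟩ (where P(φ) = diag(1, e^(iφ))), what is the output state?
(0.298 - 0.4574i)|0⟩ + (0.702 + 0.4574i)|1⟩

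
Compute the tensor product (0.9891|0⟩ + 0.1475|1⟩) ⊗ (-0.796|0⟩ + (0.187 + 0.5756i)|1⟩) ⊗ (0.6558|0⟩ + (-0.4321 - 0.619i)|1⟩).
-0.5163|000⟩ + (0.3402 + 0.4874i)|001⟩ + (0.1213 + 0.3734i)|010⟩ + (0.2725 - 0.3605i)|011⟩ - 0.077|100⟩ + (0.05073 + 0.07268i)|101⟩ + (0.01809 + 0.05568i)|110⟩ + (0.04064 - 0.05376i)|111⟩

amp(|b₁b₂…⟩) = product of the factor amplitudes for bits b₁, b₂, …; only kets whose every factor amplitude is nonzero survive.
|000⟩: (0.9891)(-0.796)(0.6558) = -0.5163
|001⟩: (0.9891)(-0.796)(-0.4321 - 0.619i) = (0.3402 + 0.4874i)
|010⟩: (0.9891)(0.187 + 0.5756i)(0.6558) = (0.1213 + 0.3734i)
|011⟩: (0.9891)(0.187 + 0.5756i)(-0.4321 - 0.619i) = (0.2725 - 0.3605i)
|100⟩: (0.1475)(-0.796)(0.6558) = -0.077
|101⟩: (0.1475)(-0.796)(-0.4321 - 0.619i) = (0.05073 + 0.07268i)
|110⟩: (0.1475)(0.187 + 0.5756i)(0.6558) = (0.01809 + 0.05568i)
|111⟩: (0.1475)(0.187 + 0.5756i)(-0.4321 - 0.619i) = (0.04064 - 0.05376i)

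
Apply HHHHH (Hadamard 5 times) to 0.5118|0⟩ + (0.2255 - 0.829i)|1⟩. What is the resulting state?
(0.5213 - 0.5862i)|0⟩ + (0.2024 + 0.5862i)|1⟩

H² = I, so H^5 = H: a single Hadamard. With (a, b) = (0.5118, (0.2255 - 0.829i)), H gives ((a + b)/√2, (a − b)/√2) = ((0.5213 - 0.5862i), (0.2024 + 0.5862i)).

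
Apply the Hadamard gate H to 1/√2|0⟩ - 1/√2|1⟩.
|1⟩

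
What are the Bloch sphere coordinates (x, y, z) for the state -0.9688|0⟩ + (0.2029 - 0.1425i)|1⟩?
(-0.3931, 0.2761, 0.8771)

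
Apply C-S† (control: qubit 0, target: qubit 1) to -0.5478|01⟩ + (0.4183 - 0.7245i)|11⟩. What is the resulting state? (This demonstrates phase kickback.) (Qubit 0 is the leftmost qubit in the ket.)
-0.5478|01⟩ + (-0.7245 - 0.4183i)|11⟩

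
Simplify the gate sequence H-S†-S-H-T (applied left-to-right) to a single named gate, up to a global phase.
T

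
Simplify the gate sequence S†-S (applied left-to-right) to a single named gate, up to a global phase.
I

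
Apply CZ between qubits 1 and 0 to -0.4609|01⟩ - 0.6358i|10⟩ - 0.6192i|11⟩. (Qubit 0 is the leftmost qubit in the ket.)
-0.4609|01⟩ - 0.6358i|10⟩ + 0.6192i|11⟩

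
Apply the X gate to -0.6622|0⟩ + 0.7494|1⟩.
0.7494|0⟩ - 0.6622|1⟩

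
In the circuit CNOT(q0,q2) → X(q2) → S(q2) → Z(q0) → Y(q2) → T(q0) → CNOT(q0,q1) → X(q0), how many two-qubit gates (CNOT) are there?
2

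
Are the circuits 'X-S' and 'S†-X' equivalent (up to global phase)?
Yes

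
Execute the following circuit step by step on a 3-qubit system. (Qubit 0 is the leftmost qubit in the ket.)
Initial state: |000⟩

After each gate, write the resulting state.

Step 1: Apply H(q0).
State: 1/√2|000⟩ + 1/√2|100⟩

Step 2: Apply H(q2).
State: 1/2|000⟩ + 1/2|001⟩ + 1/2|100⟩ + 1/2|101⟩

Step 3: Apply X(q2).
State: 1/2|000⟩ + 1/2|001⟩ + 1/2|100⟩ + 1/2|101⟩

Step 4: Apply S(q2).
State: 1/2|000⟩ + (1/2)i|001⟩ + 1/2|100⟩ + (1/2)i|101⟩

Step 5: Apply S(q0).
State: 1/2|000⟩ + (1/2)i|001⟩ + (1/2)i|100⟩ - 1/2|101⟩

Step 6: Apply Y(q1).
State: (1/2)i|010⟩ - 1/2|011⟩ - 1/2|110⟩ - (1/2)i|111⟩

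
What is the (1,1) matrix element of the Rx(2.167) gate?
0.4682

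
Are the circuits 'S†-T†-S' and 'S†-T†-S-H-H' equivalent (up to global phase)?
Yes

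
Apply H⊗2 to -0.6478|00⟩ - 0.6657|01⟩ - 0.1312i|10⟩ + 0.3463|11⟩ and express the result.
(-0.4836 - 0.0656i)|00⟩ + (-0.1642 - 0.0656i)|01⟩ + (-0.8299 + 0.0656i)|10⟩ + (0.1821 + 0.0656i)|11⟩

H⊗2 gives amp(|y⟩) = (1/2) Σ_x (−1)^(x·y) amp(|x⟩), where x·y is the number of positions in which both x and y have a 1.
|00⟩: (-0.6478 - 0.6657 - 0.1312i + 0.3463)/2 = (-0.4836 - 0.0656i)
|01⟩: (-0.6478 + 0.6657 - 0.1312i - 0.3463)/2 = (-0.1642 - 0.0656i)
|10⟩: (-0.6478 - 0.6657 + 0.1312i - 0.3463)/2 = (-0.8299 + 0.0656i)
|11⟩: (-0.6478 + 0.6657 + 0.1312i + 0.3463)/2 = (0.1821 + 0.0656i)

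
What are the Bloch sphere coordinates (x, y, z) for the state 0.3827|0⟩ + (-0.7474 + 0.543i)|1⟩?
(-0.5721, 0.4156, -0.707)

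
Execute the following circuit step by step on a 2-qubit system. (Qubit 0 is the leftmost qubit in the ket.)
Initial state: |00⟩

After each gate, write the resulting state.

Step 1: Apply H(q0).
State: 1/√2|00⟩ + 1/√2|10⟩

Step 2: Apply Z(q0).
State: 1/√2|00⟩ - 1/√2|10⟩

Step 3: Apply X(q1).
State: 1/√2|01⟩ - 1/√2|11⟩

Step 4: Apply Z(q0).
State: 1/√2|01⟩ + 1/√2|11⟩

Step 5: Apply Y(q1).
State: -(1/√2)i|00⟩ - (1/√2)i|10⟩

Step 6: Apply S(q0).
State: -(1/√2)i|00⟩ + 1/√2|10⟩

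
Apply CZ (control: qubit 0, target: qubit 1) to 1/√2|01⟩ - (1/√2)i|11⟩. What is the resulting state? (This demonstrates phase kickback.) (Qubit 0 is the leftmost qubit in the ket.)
1/√2|01⟩ + (1/√2)i|11⟩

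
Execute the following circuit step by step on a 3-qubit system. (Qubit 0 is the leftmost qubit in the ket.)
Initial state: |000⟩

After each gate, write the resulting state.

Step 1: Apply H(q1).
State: 1/√2|000⟩ + 1/√2|010⟩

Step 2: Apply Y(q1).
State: -(1/√2)i|000⟩ + (1/√2)i|010⟩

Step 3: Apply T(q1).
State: -(1/√2)i|000⟩ + (-1/2 + (1/2)i)|010⟩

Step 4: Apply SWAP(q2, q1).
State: -(1/√2)i|000⟩ + (-1/2 + (1/2)i)|001⟩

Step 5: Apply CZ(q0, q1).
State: -(1/√2)i|000⟩ + (-1/2 + (1/2)i)|001⟩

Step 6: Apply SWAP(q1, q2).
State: -(1/√2)i|000⟩ + (-1/2 + (1/2)i)|010⟩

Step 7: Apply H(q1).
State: (-1/√8 - 0.1464i)|000⟩ + (1/√8 - 0.8536i)|010⟩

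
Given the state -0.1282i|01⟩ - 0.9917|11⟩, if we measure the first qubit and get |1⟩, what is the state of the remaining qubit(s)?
-|1⟩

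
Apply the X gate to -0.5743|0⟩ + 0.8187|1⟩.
0.8187|0⟩ - 0.5743|1⟩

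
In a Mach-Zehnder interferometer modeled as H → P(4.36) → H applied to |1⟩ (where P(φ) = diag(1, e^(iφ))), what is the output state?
(0.6726 + 0.4693i)|0⟩ + (0.3274 - 0.4693i)|1⟩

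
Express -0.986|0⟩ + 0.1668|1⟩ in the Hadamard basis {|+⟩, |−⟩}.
-0.5793|+⟩ - 0.8152|−⟩

With |ψ⟩ = α|0⟩ + β|1⟩, the Hadamard-basis coefficients are ⟨+|ψ⟩ = (α + β)/√2 and ⟨−|ψ⟩ = (α − β)/√2.
Here α = -0.986, β = 0.1668: (α + β)/√2 = -0.5793, (α − β)/√2 = -0.8152.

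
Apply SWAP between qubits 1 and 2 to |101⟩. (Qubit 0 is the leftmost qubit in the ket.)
|110⟩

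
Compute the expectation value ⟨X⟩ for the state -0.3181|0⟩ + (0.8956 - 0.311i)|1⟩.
-0.5698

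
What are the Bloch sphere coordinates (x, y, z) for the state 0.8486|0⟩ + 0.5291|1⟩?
(0.898, 0, 0.4402)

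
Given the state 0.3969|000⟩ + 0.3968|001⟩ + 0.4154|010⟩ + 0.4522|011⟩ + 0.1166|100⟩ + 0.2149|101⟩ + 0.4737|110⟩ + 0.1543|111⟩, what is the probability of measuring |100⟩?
0.0136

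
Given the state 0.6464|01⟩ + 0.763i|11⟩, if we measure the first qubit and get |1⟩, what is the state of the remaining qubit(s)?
i|1⟩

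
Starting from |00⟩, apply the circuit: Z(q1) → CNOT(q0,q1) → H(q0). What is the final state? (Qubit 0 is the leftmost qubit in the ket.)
1/√2|00⟩ + 1/√2|10⟩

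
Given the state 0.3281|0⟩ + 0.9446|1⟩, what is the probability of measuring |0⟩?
0.1076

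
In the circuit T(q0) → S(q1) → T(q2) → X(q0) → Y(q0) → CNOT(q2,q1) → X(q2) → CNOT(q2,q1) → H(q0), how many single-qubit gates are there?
7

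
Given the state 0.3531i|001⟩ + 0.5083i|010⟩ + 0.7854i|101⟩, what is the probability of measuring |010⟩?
0.2584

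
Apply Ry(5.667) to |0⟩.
-0.9529|0⟩ + 0.3032|1⟩

Ry(5.667) = [[cos(θ/2), −sin(θ/2)], [sin(θ/2), cos(θ/2)]]; θ = 5.667, cos(θ/2) ≈ -0.952914, sin(θ/2) ≈ 0.303242.
With a = amp(|0⟩) = 1 and b = amp(|1⟩) = 0:
new amp(|0⟩) = (-0.952914)·a + (-0.303242)·b = -0.9529
new amp(|1⟩) = (0.303242)·a + (-0.952914)·b = 0.3032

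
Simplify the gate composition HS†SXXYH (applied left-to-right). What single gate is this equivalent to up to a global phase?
Y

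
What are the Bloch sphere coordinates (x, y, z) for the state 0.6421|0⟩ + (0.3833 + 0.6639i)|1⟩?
(0.4922, 0.8526, -0.1754)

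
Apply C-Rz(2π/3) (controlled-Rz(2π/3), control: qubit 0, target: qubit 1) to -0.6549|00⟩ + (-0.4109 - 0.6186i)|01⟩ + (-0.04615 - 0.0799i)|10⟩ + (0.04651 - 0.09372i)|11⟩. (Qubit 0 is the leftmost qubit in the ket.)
-0.6549|00⟩ + (-0.4109 - 0.6186i)|01⟩ + (-0.09227 + 0.00001707i)|10⟩ + (0.1044 - 0.006581i)|11⟩

C-Rz(2π/3) leaves the control-|0⟩ kets |00⟩, |01⟩ unchanged and applies Rz(2π/3) to qubit 1 on the control-|1⟩ pair (|10⟩, |11⟩).
Rz(2π/3) = [[e^(−iθ/2), 0], [0, e^(iθ/2)]] with e^(±iθ/2) = cos(θ/2) ± i·sin(θ/2); θ = 2π/3, cos(θ/2) ≈ 0.5, sin(θ/2) ≈ 0.866025.
With a = amp(|10⟩) = (-0.04615 - 0.0799i) and b = amp(|11⟩) = (0.04651 - 0.09372i):
new amp(|10⟩) = (0.5 - 0.866025i)·a = (-0.09227 + 0.00001707i)
new amp(|11⟩) = (0.5 + 0.866025i)·b = (0.1044 - 0.006581i)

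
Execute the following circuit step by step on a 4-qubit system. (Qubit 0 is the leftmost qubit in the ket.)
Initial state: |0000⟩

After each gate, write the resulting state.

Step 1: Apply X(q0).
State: |1000⟩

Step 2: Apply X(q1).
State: |1100⟩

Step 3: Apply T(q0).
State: (1/√2 + (1/√2)i)|1100⟩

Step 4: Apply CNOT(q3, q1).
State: (1/√2 + (1/√2)i)|1100⟩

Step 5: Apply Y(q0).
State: (1/√2 - (1/√2)i)|0100⟩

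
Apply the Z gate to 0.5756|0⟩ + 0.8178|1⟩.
0.5756|0⟩ - 0.8178|1⟩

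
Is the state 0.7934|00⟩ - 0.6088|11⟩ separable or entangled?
Entangled

Writing the state as a|00⟩ + b|01⟩ + c|10⟩ + d|11⟩, it is a product state iff ad − bc = 0.
Here (a, b, c, d) = (0.7934, 0, 0, -0.6088): ad − bc = (0.7934)(-0.6088) − (0)(0) = -0.483 ≠ 0, so the state is entangled.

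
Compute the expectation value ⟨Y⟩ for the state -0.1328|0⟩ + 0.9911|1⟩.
0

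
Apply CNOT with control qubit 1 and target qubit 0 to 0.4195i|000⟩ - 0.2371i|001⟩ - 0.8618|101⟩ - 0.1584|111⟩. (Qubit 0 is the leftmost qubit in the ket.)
0.4195i|000⟩ - 0.2371i|001⟩ - 0.1584|011⟩ - 0.8618|101⟩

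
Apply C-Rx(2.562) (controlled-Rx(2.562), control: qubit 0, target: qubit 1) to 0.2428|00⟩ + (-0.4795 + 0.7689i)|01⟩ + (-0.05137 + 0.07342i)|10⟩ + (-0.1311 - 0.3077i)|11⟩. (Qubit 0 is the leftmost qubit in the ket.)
0.2428|00⟩ + (-0.4795 + 0.7689i)|01⟩ + (-0.3095 + 0.1466i)|10⟩ + (0.0329 - 0.0387i)|11⟩

C-Rx(2.562) leaves the control-|0⟩ kets |00⟩, |01⟩ unchanged and applies Rx(2.562) to qubit 1 on the control-|1⟩ pair (|10⟩, |11⟩).
Rx(2.562) = [[cos(θ/2), −i·sin(θ/2)], [−i·sin(θ/2), cos(θ/2)]]; θ = 2.562, cos(θ/2) ≈ 0.285757, sin(θ/2) ≈ 0.958302.
With a = amp(|10⟩) = (-0.05137 + 0.07342i) and b = amp(|11⟩) = (-0.1311 - 0.3077i):
new amp(|10⟩) = (0.285757)·a + (-0.958302i)·b = (-0.3095 + 0.1466i)
new amp(|11⟩) = (-0.958302i)·a + (0.285757)·b = (0.0329 - 0.0387i)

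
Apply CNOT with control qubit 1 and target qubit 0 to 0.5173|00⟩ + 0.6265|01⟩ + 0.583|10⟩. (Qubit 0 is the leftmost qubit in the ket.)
0.5173|00⟩ + 0.583|10⟩ + 0.6265|11⟩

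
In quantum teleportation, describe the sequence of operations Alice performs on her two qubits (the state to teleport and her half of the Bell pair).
CNOT (state → Bell), then H on state qubit, then measure both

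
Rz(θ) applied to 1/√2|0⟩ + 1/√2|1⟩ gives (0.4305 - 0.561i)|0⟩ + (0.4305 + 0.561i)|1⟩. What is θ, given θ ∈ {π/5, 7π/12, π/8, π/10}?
7π/12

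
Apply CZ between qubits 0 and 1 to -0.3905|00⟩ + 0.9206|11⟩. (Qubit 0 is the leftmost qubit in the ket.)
-0.3905|00⟩ - 0.9206|11⟩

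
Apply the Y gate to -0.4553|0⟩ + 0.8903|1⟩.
-0.8903i|0⟩ - 0.4553i|1⟩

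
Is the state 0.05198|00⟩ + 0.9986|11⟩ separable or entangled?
Entangled

Writing the state as a|00⟩ + b|01⟩ + c|10⟩ + d|11⟩, it is a product state iff ad − bc = 0.
Here (a, b, c, d) = (0.05198, 0, 0, 0.9986): ad − bc = (0.05198)(0.9986) − (0)(0) = 0.05191 ≠ 0, so the state is entangled.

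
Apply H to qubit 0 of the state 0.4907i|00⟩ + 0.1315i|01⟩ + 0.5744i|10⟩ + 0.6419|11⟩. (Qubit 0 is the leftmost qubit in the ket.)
0.7531i|00⟩ + (0.4539 + 0.09298i)|01⟩ - 0.05918i|10⟩ + (-0.4539 + 0.09298i)|11⟩

H on qubit 0 mixes each pair of kets that differ only in qubit 0: amplitudes (a, b) of (|…0…⟩, |…1…⟩) become ((a + b)/√2, (a − b)/√2). Kets absent from the input have amplitude 0.
(|00⟩, |10⟩): (a, b) = (0.4907i, 0.5744i) → (0.7531i, -0.05918i)
(|01⟩, |11⟩): (a, b) = (0.1315i, 0.6419) → ((0.4539 + 0.09298i), (-0.4539 + 0.09298i))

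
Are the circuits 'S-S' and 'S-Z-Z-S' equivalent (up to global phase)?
Yes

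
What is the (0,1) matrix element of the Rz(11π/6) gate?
0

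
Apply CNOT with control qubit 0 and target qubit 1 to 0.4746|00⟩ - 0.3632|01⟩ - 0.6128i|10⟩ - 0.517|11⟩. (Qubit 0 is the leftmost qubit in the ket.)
0.4746|00⟩ - 0.3632|01⟩ - 0.517|10⟩ - 0.6128i|11⟩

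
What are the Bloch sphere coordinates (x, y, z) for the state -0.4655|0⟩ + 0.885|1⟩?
(-0.8239, 0, -0.5665)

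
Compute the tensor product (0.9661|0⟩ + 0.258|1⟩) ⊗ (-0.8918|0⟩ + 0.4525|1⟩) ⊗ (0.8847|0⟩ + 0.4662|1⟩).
-0.7622|000⟩ - 0.4017|001⟩ + 0.3868|010⟩ + 0.2038|011⟩ - 0.2036|100⟩ - 0.1073|101⟩ + 0.1033|110⟩ + 0.05443|111⟩

amp(|b₁b₂…⟩) = product of the factor amplitudes for bits b₁, b₂, …; only kets whose every factor amplitude is nonzero survive.
|000⟩: (0.9661)(-0.8918)(0.8847) = -0.7622
|001⟩: (0.9661)(-0.8918)(0.4662) = -0.4017
|010⟩: (0.9661)(0.4525)(0.8847) = 0.3868
|011⟩: (0.9661)(0.4525)(0.4662) = 0.2038
|100⟩: (0.258)(-0.8918)(0.8847) = -0.2036
|101⟩: (0.258)(-0.8918)(0.4662) = -0.1073
|110⟩: (0.258)(0.4525)(0.8847) = 0.1033
|111⟩: (0.258)(0.4525)(0.4662) = 0.05443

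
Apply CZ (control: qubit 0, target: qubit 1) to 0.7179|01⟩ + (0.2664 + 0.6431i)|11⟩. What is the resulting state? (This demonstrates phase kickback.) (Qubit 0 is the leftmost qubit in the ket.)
0.7179|01⟩ + (-0.2664 - 0.6431i)|11⟩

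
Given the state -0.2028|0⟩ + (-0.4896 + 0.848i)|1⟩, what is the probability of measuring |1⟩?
0.9588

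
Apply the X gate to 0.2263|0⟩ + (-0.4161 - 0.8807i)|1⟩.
(-0.4161 - 0.8807i)|0⟩ + 0.2263|1⟩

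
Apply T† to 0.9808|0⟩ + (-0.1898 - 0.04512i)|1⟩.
0.9808|0⟩ + (-0.1661 + 0.1023i)|1⟩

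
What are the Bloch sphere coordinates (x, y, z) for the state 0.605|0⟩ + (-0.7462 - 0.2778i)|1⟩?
(-0.9029, -0.3361, -0.268)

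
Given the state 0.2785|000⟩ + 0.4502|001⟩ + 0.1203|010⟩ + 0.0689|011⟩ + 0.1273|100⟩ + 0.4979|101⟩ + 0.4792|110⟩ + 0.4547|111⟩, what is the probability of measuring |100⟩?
0.01621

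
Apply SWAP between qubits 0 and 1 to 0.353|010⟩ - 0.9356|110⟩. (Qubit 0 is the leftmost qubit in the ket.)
0.353|100⟩ - 0.9356|110⟩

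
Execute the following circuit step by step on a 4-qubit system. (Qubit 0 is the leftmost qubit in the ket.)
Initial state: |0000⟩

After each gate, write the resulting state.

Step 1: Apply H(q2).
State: 1/√2|0000⟩ + 1/√2|0010⟩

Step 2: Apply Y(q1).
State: (1/√2)i|0100⟩ + (1/√2)i|0110⟩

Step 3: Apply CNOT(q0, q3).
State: (1/√2)i|0100⟩ + (1/√2)i|0110⟩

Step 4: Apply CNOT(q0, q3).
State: (1/√2)i|0100⟩ + (1/√2)i|0110⟩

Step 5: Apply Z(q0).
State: (1/√2)i|0100⟩ + (1/√2)i|0110⟩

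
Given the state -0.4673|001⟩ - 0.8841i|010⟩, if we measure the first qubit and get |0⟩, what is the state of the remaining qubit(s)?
-0.4673|01⟩ - 0.8841i|10⟩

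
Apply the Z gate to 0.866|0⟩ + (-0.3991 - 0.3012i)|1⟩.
0.866|0⟩ + (0.3991 + 0.3012i)|1⟩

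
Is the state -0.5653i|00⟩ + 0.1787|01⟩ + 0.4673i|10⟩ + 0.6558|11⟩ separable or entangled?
Entangled

Writing the state as a|00⟩ + b|01⟩ + c|10⟩ + d|11⟩, it is a product state iff ad − bc = 0.
Here (a, b, c, d) = (-0.5653i, 0.1787, 0.4673i, 0.6558): ad − bc = (-0.5653i)(0.6558) − (0.1787)(0.4673i) = -0.4542i ≠ 0, so the state is entangled.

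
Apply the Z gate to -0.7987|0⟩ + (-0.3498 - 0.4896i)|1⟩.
-0.7987|0⟩ + (0.3498 + 0.4896i)|1⟩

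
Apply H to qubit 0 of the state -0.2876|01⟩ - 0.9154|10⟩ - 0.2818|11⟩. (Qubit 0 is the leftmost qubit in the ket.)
-0.6473|00⟩ - 0.4026|01⟩ + 0.6473|10⟩ - 0.004101|11⟩

H on qubit 0 mixes each pair of kets that differ only in qubit 0: amplitudes (a, b) of (|…0…⟩, |…1…⟩) become ((a + b)/√2, (a − b)/√2). Kets absent from the input have amplitude 0.
(|00⟩, |10⟩): (a, b) = (0, -0.9154) → (-0.6473, 0.6473)
(|01⟩, |11⟩): (a, b) = (-0.2876, -0.2818) → (-0.4026, -0.004101)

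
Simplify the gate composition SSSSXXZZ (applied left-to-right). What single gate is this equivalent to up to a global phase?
I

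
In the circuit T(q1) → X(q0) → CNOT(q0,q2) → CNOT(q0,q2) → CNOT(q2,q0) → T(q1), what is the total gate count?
6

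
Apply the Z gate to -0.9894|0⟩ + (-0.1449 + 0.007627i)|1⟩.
-0.9894|0⟩ + (0.1449 - 0.007627i)|1⟩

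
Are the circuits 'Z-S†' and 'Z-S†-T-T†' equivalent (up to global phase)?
Yes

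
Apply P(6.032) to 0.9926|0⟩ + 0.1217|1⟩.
0.9926|0⟩ + (0.1179 - 0.03025i)|1⟩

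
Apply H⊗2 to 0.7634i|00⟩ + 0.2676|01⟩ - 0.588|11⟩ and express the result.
(-0.1602 + 0.3817i)|00⟩ + (0.1602 + 0.3817i)|01⟩ + (0.4278 + 0.3817i)|10⟩ + (-0.4278 + 0.3817i)|11⟩

H⊗2 gives amp(|y⟩) = (1/2) Σ_x (−1)^(x·y) amp(|x⟩), where x·y is the number of positions in which both x and y have a 1.
|00⟩: (0.7634i + 0.2676 - 0.588)/2 = (-0.1602 + 0.3817i)
|01⟩: (0.7634i - 0.2676 + 0.588)/2 = (0.1602 + 0.3817i)
|10⟩: (0.7634i + 0.2676 + 0.588)/2 = (0.4278 + 0.3817i)
|11⟩: (0.7634i - 0.2676 - 0.588)/2 = (-0.4278 + 0.3817i)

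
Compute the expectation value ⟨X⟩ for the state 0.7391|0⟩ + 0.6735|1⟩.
0.9956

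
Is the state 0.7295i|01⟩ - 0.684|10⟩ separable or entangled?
Entangled

Writing the state as a|00⟩ + b|01⟩ + c|10⟩ + d|11⟩, it is a product state iff ad − bc = 0.
Here (a, b, c, d) = (0, 0.7295i, -0.684, 0): ad − bc = (0)(0) − (0.7295i)(-0.684) = 0.499i ≠ 0, so the state is entangled.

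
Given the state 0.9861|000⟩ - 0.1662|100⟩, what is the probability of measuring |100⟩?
0.02762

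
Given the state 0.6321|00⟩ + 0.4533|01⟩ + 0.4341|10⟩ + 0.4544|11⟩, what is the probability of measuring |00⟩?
0.3996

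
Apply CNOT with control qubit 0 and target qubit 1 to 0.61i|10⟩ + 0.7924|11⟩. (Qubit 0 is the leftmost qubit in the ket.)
0.7924|10⟩ + 0.61i|11⟩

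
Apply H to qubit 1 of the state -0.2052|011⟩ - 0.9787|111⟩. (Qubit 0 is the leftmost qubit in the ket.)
-0.1451|001⟩ + 0.1451|011⟩ - 0.692|101⟩ + 0.692|111⟩

H on qubit 1 mixes each pair of kets that differ only in qubit 1: amplitudes (a, b) of (|…0…⟩, |…1…⟩) become ((a + b)/√2, (a − b)/√2). Kets absent from the input have amplitude 0.
(|001⟩, |011⟩): (a, b) = (0, -0.2052) → (-0.1451, 0.1451)
(|101⟩, |111⟩): (a, b) = (0, -0.9787) → (-0.692, 0.692)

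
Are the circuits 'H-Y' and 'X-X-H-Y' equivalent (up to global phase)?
Yes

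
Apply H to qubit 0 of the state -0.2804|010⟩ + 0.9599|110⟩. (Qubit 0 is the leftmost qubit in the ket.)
0.4805|010⟩ - 0.877|110⟩

H on qubit 0 mixes each pair of kets that differ only in qubit 0: amplitudes (a, b) of (|…0…⟩, |…1…⟩) become ((a + b)/√2, (a − b)/√2). Kets absent from the input have amplitude 0.
(|010⟩, |110⟩): (a, b) = (-0.2804, 0.9599) → (0.4805, -0.877)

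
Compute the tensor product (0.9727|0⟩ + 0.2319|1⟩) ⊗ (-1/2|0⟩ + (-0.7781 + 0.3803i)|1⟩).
-0.4864|00⟩ + (-0.7569 + 0.3699i)|01⟩ - 0.116|10⟩ + (-0.1804 + 0.08819i)|11⟩

amp(|b₁b₂…⟩) = product of the factor amplitudes for bits b₁, b₂, …; only kets whose every factor amplitude is nonzero survive.
|00⟩: (0.9727)(-1/2) = -0.4864
|01⟩: (0.9727)(-0.7781 + 0.3803i) = (-0.7569 + 0.3699i)
|10⟩: (0.2319)(-1/2) = -0.116
|11⟩: (0.2319)(-0.7781 + 0.3803i) = (-0.1804 + 0.08819i)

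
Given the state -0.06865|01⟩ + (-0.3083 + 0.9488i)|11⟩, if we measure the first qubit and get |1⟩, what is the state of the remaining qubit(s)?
(-0.309 + 0.9511i)|1⟩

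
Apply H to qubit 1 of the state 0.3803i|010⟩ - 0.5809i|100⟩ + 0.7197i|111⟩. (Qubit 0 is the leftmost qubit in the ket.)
0.2689i|000⟩ - 0.2689i|010⟩ - 0.4108i|100⟩ + 0.5089i|101⟩ - 0.4108i|110⟩ - 0.5089i|111⟩

H on qubit 1 mixes each pair of kets that differ only in qubit 1: amplitudes (a, b) of (|…0…⟩, |…1…⟩) become ((a + b)/√2, (a − b)/√2). Kets absent from the input have amplitude 0.
(|000⟩, |010⟩): (a, b) = (0, 0.3803i) → (0.2689i, -0.2689i)
(|100⟩, |110⟩): (a, b) = (-0.5809i, 0) → (-0.4108i, -0.4108i)
(|101⟩, |111⟩): (a, b) = (0, 0.7197i) → (0.5089i, -0.5089i)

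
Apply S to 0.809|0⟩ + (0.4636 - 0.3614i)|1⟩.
0.809|0⟩ + (0.3614 + 0.4636i)|1⟩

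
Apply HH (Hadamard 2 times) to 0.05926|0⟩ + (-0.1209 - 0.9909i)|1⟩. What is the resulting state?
0.05926|0⟩ + (-0.1209 - 0.9909i)|1⟩

H² = I, so an even number of Hadamards cancels: H^2 = I and the state is unchanged.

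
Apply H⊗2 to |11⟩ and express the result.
1/2|00⟩ - 1/2|01⟩ - 1/2|10⟩ + 1/2|11⟩

H⊗2 gives amp(|y⟩) = (1/2) Σ_x (−1)^(x·y) amp(|x⟩), where x·y is the number of positions in which both x and y have a 1.
|00⟩: (1)/2 = 1/2
|01⟩: (-1)/2 = -1/2
|10⟩: (-1)/2 = -1/2
|11⟩: (1)/2 = 1/2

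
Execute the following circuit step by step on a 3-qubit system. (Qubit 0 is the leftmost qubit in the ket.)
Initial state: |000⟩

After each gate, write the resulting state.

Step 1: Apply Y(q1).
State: i|010⟩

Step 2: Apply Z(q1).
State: -i|010⟩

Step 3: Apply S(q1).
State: |010⟩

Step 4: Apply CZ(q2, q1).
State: |010⟩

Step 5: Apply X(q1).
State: |000⟩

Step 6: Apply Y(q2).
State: i|001⟩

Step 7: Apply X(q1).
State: i|011⟩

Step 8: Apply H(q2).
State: (1/√2)i|010⟩ - (1/√2)i|011⟩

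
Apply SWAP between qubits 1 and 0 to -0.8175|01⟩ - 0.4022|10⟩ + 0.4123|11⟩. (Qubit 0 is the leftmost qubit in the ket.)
-0.4022|01⟩ - 0.8175|10⟩ + 0.4123|11⟩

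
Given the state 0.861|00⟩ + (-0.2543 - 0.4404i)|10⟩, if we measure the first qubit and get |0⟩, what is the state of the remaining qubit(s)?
|0⟩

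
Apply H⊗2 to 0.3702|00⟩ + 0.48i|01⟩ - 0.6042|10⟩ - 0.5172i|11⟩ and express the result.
(-0.117 - 0.0186i)|00⟩ + (-0.117 + 0.0186i)|01⟩ + (0.4872 + 0.4986i)|10⟩ + (0.4872 - 0.4986i)|11⟩

H⊗2 gives amp(|y⟩) = (1/2) Σ_x (−1)^(x·y) amp(|x⟩), where x·y is the number of positions in which both x and y have a 1.
|00⟩: (0.3702 + 0.48i - 0.6042 - 0.5172i)/2 = (-0.117 - 0.0186i)
|01⟩: (0.3702 - 0.48i - 0.6042 + 0.5172i)/2 = (-0.117 + 0.0186i)
|10⟩: (0.3702 + 0.48i + 0.6042 + 0.5172i)/2 = (0.4872 + 0.4986i)
|11⟩: (0.3702 - 0.48i + 0.6042 - 0.5172i)/2 = (0.4872 - 0.4986i)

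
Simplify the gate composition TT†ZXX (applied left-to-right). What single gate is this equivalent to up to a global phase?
Z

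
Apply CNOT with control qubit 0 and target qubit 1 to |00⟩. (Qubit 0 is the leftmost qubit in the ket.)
|00⟩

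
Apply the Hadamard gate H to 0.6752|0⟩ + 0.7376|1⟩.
0.999|0⟩ - 0.04412|1⟩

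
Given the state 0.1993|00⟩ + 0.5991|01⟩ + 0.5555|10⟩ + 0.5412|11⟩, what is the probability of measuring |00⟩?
0.03972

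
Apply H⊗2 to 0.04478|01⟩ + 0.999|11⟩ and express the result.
0.5219|00⟩ - 0.5219|01⟩ - 0.4771|10⟩ + 0.4771|11⟩

H⊗2 gives amp(|y⟩) = (1/2) Σ_x (−1)^(x·y) amp(|x⟩), where x·y is the number of positions in which both x and y have a 1.
|00⟩: (0.04478 + 0.999)/2 = 0.5219
|01⟩: (-0.04478 - 0.999)/2 = -0.5219
|10⟩: (0.04478 - 0.999)/2 = -0.4771
|11⟩: (-0.04478 + 0.999)/2 = 0.4771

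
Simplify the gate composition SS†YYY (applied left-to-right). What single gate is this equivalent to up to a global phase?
Y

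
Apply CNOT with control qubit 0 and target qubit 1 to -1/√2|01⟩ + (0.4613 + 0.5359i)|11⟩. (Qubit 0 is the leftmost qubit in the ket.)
-1/√2|01⟩ + (0.4613 + 0.5359i)|10⟩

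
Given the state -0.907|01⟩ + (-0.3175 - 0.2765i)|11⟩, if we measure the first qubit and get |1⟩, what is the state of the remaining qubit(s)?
(-0.7541 - 0.6567i)|1⟩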